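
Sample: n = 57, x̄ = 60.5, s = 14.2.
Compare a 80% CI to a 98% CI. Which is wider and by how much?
98% CI is wider by 4.13

df = 56
80% CI: t* = 1.297, (58.06, 62.94), width = 2 · t* · s/√n = 4.88
98% CI: t* = 2.395, (56.00, 65.00), width = 2 · t* · s/√n = 9.01

The 98% CI is wider by 9.01 - 4.88 = 4.13.
Higher confidence requires a wider interval.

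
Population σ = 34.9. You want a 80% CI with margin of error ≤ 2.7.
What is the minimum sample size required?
n ≥ 275

For margin E ≤ 2.7:
n ≥ (z* · σ / E)²
n ≥ (1.282 · 34.9 / 2.7)²
n ≥ 274.60

Minimum n = 275 (rounding up)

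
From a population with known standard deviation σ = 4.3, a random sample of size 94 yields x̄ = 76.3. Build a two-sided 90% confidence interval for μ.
(75.57, 77.03)

z-interval (σ known):
z* = 1.645 for 90% confidence

Margin of error = z* · σ/√n = 1.645 · 4.3/√94 = 0.73

CI: (76.3 - 0.73, 76.3 + 0.73) = (75.57, 77.03)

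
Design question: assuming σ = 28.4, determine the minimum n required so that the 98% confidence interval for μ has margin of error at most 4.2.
n ≥ 248

For margin E ≤ 4.2:
n ≥ (z* · σ / E)²
n ≥ (2.326 · 28.4 / 4.2)²
n ≥ 247.38

Minimum n = 248 (rounding up)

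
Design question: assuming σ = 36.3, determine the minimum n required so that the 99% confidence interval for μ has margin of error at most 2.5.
n ≥ 1400

For margin E ≤ 2.5:
n ≥ (z* · σ / E)²
n ≥ (2.576 · 36.3 / 2.5)²
n ≥ 1399.02

Minimum n = 1400 (rounding up)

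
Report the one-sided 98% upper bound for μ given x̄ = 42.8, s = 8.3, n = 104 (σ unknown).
μ ≤ 44.49

Upper bound (one-sided):
t* = 2.080 (one-sided for 98%)
Upper bound = x̄ + t* · s/√n = 42.8 + 2.080 · 8.3/√104 = 44.49

We are 98% confident that μ ≤ 44.49.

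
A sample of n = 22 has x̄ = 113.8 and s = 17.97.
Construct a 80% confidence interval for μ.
(108.73, 118.87)

t-interval (σ unknown):
df = n - 1 = 21
t* = 1.323 for 80% confidence

Margin of error = t* · s/√n = 1.323 · 17.97/√22 = 5.07

CI: (108.73, 118.87)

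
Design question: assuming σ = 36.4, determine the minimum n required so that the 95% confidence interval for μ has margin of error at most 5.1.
n ≥ 196

For margin E ≤ 5.1:
n ≥ (z* · σ / E)²
n ≥ (1.960 · 36.4 / 5.1)²
n ≥ 195.69

Minimum n = 196 (rounding up)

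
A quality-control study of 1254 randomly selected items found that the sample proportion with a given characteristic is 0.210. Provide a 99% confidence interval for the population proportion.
(0.180, 0.240)

Proportion CI:
SE = √(p̂(1-p̂)/n) = √(0.210 · 0.790 / 1254) = 0.01150

z* = 2.576
Margin = z* · SE = 2.576 · 0.01150 = 0.0296

CI: 0.210 ± 0.0296 = (0.180, 0.240)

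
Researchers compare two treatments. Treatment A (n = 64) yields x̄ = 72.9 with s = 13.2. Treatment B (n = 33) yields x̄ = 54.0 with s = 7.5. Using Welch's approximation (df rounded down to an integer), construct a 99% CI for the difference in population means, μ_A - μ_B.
(13.37, 24.43)

Difference: x̄₁ - x̄₂ = 18.90
SE = √(s₁²/n₁ + s₂²/n₂) = √(13.2²/64 + 7.5²/33) = 2.1041
df = 94.02 → 94 (Welch–Satterthwaite, rounded down)
t* = 2.629

CI: 18.90 ± 2.629 · 2.1041 = 18.90 ± 5.53 = (13.37, 24.43)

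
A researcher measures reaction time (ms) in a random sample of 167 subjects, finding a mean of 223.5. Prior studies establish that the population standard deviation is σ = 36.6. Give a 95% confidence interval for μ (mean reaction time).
(217.95, 229.05)

z-interval (σ known):
z* = 1.960 for 95% confidence

Margin of error = z* · σ/√n = 1.960 · 36.6/√167 = 5.55

CI: (223.5 - 5.55, 223.5 + 5.55) = (217.95, 229.05)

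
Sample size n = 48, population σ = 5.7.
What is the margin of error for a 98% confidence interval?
Margin of error = 1.91

Margin of error = z* · σ/√n
= 2.326 · 5.7/√48
= 2.326 · 5.7/6.9282
= 1.91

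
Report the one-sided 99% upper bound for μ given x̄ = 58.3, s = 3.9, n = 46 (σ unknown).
μ ≤ 59.69

Upper bound (one-sided):
t* = 2.412 (one-sided for 99%)
Upper bound = x̄ + t* · s/√n = 58.3 + 2.412 · 3.9/√46 = 59.69

We are 99% confident that μ ≤ 59.69.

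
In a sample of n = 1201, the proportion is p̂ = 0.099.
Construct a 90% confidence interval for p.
(0.085, 0.113)

Proportion CI:
SE = √(p̂(1-p̂)/n) = √(0.099 · 0.901 / 1201) = 0.00862

z* = 1.645
Margin = z* · SE = 1.645 · 0.00862 = 0.0142

CI: 0.099 ± 0.0142 = (0.085, 0.113)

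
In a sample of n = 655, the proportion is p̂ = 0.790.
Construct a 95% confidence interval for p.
(0.759, 0.821)

Proportion CI:
SE = √(p̂(1-p̂)/n) = √(0.790 · 0.210 / 655) = 0.01591

z* = 1.960
Margin = z* · SE = 1.960 · 0.01591 = 0.0312

CI: 0.790 ± 0.0312 = (0.759, 0.821)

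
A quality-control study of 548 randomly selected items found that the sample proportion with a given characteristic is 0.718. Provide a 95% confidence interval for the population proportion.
(0.680, 0.756)

Proportion CI:
SE = √(p̂(1-p̂)/n) = √(0.718 · 0.282 / 548) = 0.01922

z* = 1.960
Margin = z* · SE = 1.960 · 0.01922 = 0.0377

CI: 0.718 ± 0.0377 = (0.680, 0.756)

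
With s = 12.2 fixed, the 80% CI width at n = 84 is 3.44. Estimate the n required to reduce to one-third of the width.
n ≈ 756

CI width ∝ 1/√n
To reduce width by factor 3, need √n to grow by 3 → need 3² = 9 times as many samples.

Current: n = 84, width = 3.44
New: n = 756, width ≈ 1.14

Width reduced by factor of 3.44/1.14 = 3.02.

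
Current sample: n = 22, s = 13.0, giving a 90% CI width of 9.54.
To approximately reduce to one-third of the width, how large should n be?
n ≈ 198

CI width ∝ 1/√n
To reduce width by factor 3, need √n to grow by 3 → need 3² = 9 times as many samples.

Current: n = 22, width = 9.54
New: n = 198, width ≈ 3.05

Width reduced by factor of 9.54/3.05 = 3.13.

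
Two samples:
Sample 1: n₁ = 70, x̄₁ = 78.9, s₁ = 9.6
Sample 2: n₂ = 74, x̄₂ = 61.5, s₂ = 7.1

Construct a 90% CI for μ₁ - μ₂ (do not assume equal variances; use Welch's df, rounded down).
(15.06, 19.74)

Difference: x̄₁ - x̄₂ = 17.40
SE = √(s₁²/n₁ + s₂²/n₂) = √(9.6²/70 + 7.1²/74) = 1.4134
df = 126.79 → 126 (Welch–Satterthwaite, rounded down)
t* = 1.657

CI: 17.40 ± 1.657 · 1.4134 = 17.40 ± 2.34 = (15.06, 19.74)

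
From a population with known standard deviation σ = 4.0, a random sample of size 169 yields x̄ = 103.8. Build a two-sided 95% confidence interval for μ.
(103.20, 104.40)

z-interval (σ known):
z* = 1.960 for 95% confidence

Margin of error = z* · σ/√n = 1.960 · 4.0/√169 = 0.60

CI: (103.8 - 0.60, 103.8 + 0.60) = (103.20, 104.40)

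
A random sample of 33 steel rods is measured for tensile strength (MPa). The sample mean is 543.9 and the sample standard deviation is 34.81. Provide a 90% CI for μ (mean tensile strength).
(533.63, 554.17)

t-interval (σ unknown):
df = n - 1 = 32
t* = 1.694 for 90% confidence

Margin of error = t* · s/√n = 1.694 · 34.81/√33 = 10.27

CI: (533.63, 554.17)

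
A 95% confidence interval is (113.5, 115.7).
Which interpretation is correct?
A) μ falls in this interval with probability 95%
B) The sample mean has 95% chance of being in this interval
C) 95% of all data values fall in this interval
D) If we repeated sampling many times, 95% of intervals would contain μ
D

A) Wrong — μ is fixed; the randomness lives in the interval, not in μ.
B) Wrong — x̄ is observed and sits in the interval by construction.
C) Wrong — a CI is about the parameter μ, not individual data values.
D) Correct — this is the frequentist long-run coverage interpretation.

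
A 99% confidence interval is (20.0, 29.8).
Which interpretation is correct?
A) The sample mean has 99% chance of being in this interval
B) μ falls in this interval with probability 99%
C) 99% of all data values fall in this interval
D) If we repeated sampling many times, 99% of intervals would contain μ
D

A) Wrong — x̄ is observed and sits in the interval by construction.
B) Wrong — μ is fixed; the randomness lives in the interval, not in μ.
C) Wrong — a CI is about the parameter μ, not individual data values.
D) Correct — this is the frequentist long-run coverage interpretation.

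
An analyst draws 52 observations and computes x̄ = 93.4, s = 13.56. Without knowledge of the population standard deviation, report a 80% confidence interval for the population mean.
(90.96, 95.84)

t-interval (σ unknown):
df = n - 1 = 51
t* = 1.298 for 80% confidence

Margin of error = t* · s/√n = 1.298 · 13.56/√52 = 2.44

CI: (90.96, 95.84)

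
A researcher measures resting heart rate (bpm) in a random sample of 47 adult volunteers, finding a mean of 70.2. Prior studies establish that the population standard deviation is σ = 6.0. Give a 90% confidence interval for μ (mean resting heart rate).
(68.76, 71.64)

z-interval (σ known):
z* = 1.645 for 90% confidence

Margin of error = z* · σ/√n = 1.645 · 6.0/√47 = 1.44

CI: (70.2 - 1.44, 70.2 + 1.44) = (68.76, 71.64)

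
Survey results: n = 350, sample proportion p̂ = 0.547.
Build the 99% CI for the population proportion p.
(0.478, 0.616)

Proportion CI:
SE = √(p̂(1-p̂)/n) = √(0.547 · 0.453 / 350) = 0.02661

z* = 2.576
Margin = z* · SE = 2.576 · 0.02661 = 0.0685

CI: 0.547 ± 0.0685 = (0.478, 0.616)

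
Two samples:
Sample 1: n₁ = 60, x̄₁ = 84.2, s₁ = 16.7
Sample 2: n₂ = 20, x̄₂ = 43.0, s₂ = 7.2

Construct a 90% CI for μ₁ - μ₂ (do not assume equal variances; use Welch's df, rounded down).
(36.72, 45.68)

Difference: x̄₁ - x̄₂ = 41.20
SE = √(s₁²/n₁ + s₂²/n₂) = √(16.7²/60 + 7.2²/20) = 2.6908
df = 72.83 → 72 (Welch–Satterthwaite, rounded down)
t* = 1.666

CI: 41.20 ± 1.666 · 2.6908 = 41.20 ± 4.48 = (36.72, 45.68)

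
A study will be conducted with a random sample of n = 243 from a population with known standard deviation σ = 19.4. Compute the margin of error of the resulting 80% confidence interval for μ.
Margin of error = 1.60

Margin of error = z* · σ/√n
= 1.282 · 19.4/√243
= 1.282 · 19.4/15.5885
= 1.60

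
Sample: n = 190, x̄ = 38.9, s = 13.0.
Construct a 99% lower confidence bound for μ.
μ ≥ 36.69

Lower bound (one-sided):
t* = 2.346 (one-sided for 99%)
Lower bound = x̄ - t* · s/√n = 38.9 - 2.346 · 13.0/√190 = 36.69

We are 99% confident that μ ≥ 36.69.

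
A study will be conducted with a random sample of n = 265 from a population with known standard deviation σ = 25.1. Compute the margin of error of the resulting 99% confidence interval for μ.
Margin of error = 3.97

Margin of error = z* · σ/√n
= 2.576 · 25.1/√265
= 2.576 · 25.1/16.2788
= 3.97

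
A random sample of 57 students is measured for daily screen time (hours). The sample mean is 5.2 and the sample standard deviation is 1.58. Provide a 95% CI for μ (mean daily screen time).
(4.78, 5.62)

t-interval (σ unknown):
df = n - 1 = 56
t* = 2.003 for 95% confidence

Margin of error = t* · s/√n = 2.003 · 1.58/√57 = 0.42

CI: (4.78, 5.62)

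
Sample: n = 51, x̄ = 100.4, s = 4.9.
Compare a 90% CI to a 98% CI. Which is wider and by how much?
98% CI is wider by 1.00

df = 50
90% CI: t* = 1.676, (99.25, 101.55), width = 2 · t* · s/√n = 2.30
98% CI: t* = 2.403, (98.75, 102.05), width = 2 · t* · s/√n = 3.30

The 98% CI is wider by 3.30 - 2.30 = 1.00.
Higher confidence requires a wider interval.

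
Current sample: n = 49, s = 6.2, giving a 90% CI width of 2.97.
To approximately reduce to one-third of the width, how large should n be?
n ≈ 441

CI width ∝ 1/√n
To reduce width by factor 3, need √n to grow by 3 → need 3² = 9 times as many samples.

Current: n = 49, width = 2.97
New: n = 441, width ≈ 0.97

Width reduced by factor of 2.97/0.97 = 3.06.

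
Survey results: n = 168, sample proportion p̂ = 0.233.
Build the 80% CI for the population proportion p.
(0.191, 0.275)

Proportion CI:
SE = √(p̂(1-p̂)/n) = √(0.233 · 0.767 / 168) = 0.03262

z* = 1.282
Margin = z* · SE = 1.282 · 0.03262 = 0.0418

CI: 0.233 ± 0.0418 = (0.191, 0.275)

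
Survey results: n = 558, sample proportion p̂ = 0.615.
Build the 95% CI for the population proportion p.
(0.575, 0.655)

Proportion CI:
SE = √(p̂(1-p̂)/n) = √(0.615 · 0.385 / 558) = 0.02060

z* = 1.960
Margin = z* · SE = 1.960 · 0.02060 = 0.0404

CI: 0.615 ± 0.0404 = (0.575, 0.655)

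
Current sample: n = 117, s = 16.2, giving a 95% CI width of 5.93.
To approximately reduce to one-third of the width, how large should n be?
n ≈ 1053

CI width ∝ 1/√n
To reduce width by factor 3, need √n to grow by 3 → need 3² = 9 times as many samples.

Current: n = 117, width = 5.93
New: n = 1053, width ≈ 1.96

Width reduced by factor of 5.93/1.96 = 3.03.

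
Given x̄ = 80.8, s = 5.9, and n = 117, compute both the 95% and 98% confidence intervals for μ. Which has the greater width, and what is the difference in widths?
98% CI is wider by 0.41

df = 116
95% CI: t* = 1.981, (79.72, 81.88), width = 2 · t* · s/√n = 2.16
98% CI: t* = 2.359, (79.51, 82.09), width = 2 · t* · s/√n = 2.57

The 98% CI is wider by 2.57 - 2.16 = 0.41.
Higher confidence requires a wider interval.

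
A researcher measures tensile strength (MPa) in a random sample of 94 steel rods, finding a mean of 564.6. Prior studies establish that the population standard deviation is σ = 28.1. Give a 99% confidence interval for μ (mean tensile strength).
(557.13, 572.07)

z-interval (σ known):
z* = 2.576 for 99% confidence

Margin of error = z* · σ/√n = 2.576 · 28.1/√94 = 7.47

CI: (564.6 - 7.47, 564.6 + 7.47) = (557.13, 572.07)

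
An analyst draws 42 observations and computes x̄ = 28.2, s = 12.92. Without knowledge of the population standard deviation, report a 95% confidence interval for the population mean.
(24.17, 32.23)

t-interval (σ unknown):
df = n - 1 = 41
t* = 2.020 for 95% confidence

Margin of error = t* · s/√n = 2.020 · 12.92/√42 = 4.03

CI: (24.17, 32.23)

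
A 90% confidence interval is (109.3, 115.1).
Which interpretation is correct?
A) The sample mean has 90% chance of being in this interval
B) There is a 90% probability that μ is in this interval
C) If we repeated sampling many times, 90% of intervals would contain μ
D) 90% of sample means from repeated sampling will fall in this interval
C

A) Wrong — x̄ is observed and sits in the interval by construction.
B) Wrong — μ is fixed; the randomness lives in the interval, not in μ.
C) Correct — this is the frequentist long-run coverage interpretation.
D) Wrong — coverage applies to intervals containing μ, not to future x̄ values.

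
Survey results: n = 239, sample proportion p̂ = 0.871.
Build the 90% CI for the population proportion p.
(0.835, 0.907)

Proportion CI:
SE = √(p̂(1-p̂)/n) = √(0.871 · 0.129 / 239) = 0.02168

z* = 1.645
Margin = z* · SE = 1.645 · 0.02168 = 0.0357

CI: 0.871 ± 0.0357 = (0.835, 0.907)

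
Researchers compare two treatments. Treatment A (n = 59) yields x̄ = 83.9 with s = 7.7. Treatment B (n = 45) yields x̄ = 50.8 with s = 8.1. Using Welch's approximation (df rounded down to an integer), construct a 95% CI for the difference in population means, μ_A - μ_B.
(29.98, 36.22)

Difference: x̄₁ - x̄₂ = 33.10
SE = √(s₁²/n₁ + s₂²/n₂) = √(7.7²/59 + 8.1²/45) = 1.5694
df = 92.29 → 92 (Welch–Satterthwaite, rounded down)
t* = 1.986

CI: 33.10 ± 1.986 · 1.5694 = 33.10 ± 3.12 = (29.98, 36.22)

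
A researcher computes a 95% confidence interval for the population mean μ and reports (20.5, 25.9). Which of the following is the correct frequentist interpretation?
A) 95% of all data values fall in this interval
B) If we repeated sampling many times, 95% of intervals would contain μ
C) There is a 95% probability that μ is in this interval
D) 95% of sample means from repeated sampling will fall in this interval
B

A) Wrong — a CI is about the parameter μ, not individual data values.
B) Correct — this is the frequentist long-run coverage interpretation.
C) Wrong — μ is fixed; the randomness lives in the interval, not in μ.
D) Wrong — coverage applies to intervals containing μ, not to future x̄ values.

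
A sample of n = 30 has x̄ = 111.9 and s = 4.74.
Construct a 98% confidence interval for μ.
(109.77, 114.03)

t-interval (σ unknown):
df = n - 1 = 29
t* = 2.462 for 98% confidence

Margin of error = t* · s/√n = 2.462 · 4.74/√30 = 2.13

CI: (109.77, 114.03)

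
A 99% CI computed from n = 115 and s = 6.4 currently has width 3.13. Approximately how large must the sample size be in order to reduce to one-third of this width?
n ≈ 1035

CI width ∝ 1/√n
To reduce width by factor 3, need √n to grow by 3 → need 3² = 9 times as many samples.

Current: n = 115, width = 3.13
New: n = 1035, width ≈ 1.03

Width reduced by factor of 3.13/1.03 = 3.04.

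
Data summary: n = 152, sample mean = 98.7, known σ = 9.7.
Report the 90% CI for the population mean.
(97.41, 99.99)

z-interval (σ known):
z* = 1.645 for 90% confidence

Margin of error = z* · σ/√n = 1.645 · 9.7/√152 = 1.29

CI: (98.7 - 1.29, 98.7 + 1.29) = (97.41, 99.99)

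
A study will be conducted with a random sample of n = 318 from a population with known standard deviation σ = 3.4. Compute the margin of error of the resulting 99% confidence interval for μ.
Margin of error = 0.49

Margin of error = z* · σ/√n
= 2.576 · 3.4/√318
= 2.576 · 3.4/17.8326
= 0.49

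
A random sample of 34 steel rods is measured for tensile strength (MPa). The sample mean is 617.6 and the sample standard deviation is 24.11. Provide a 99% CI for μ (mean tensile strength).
(606.30, 628.90)

t-interval (σ unknown):
df = n - 1 = 33
t* = 2.733 for 99% confidence

Margin of error = t* · s/√n = 2.733 · 24.11/√34 = 11.30

CI: (606.30, 628.90)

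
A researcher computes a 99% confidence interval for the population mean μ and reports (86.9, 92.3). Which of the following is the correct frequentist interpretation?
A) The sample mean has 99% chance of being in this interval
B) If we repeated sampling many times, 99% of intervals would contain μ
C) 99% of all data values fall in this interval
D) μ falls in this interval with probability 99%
B

A) Wrong — x̄ is observed and sits in the interval by construction.
B) Correct — this is the frequentist long-run coverage interpretation.
C) Wrong — a CI is about the parameter μ, not individual data values.
D) Wrong — μ is fixed; the randomness lives in the interval, not in μ.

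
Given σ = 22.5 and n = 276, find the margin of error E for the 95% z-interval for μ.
Margin of error = 2.65

Margin of error = z* · σ/√n
= 1.960 · 22.5/√276
= 1.960 · 22.5/16.6132
= 2.65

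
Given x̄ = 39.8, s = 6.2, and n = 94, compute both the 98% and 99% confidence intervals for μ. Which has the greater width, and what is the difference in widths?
99% CI is wider by 0.33

df = 93
98% CI: t* = 2.367, (38.29, 41.31), width = 2 · t* · s/√n = 3.03
99% CI: t* = 2.630, (38.12, 41.48), width = 2 · t* · s/√n = 3.36

The 99% CI is wider by 3.36 - 3.03 = 0.33.
Higher confidence requires a wider interval.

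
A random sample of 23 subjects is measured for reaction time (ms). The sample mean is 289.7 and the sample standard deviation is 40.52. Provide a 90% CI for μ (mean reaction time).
(275.19, 304.21)

t-interval (σ unknown):
df = n - 1 = 22
t* = 1.717 for 90% confidence

Margin of error = t* · s/√n = 1.717 · 40.52/√23 = 14.51

CI: (275.19, 304.21)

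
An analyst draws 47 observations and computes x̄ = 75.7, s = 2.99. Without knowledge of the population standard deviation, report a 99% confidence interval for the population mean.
(74.53, 76.87)

t-interval (σ unknown):
df = n - 1 = 46
t* = 2.687 for 99% confidence

Margin of error = t* · s/√n = 2.687 · 2.99/√47 = 1.17

CI: (74.53, 76.87)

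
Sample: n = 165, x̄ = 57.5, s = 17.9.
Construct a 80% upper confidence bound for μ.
μ ≤ 58.68

Upper bound (one-sided):
t* = 0.844 (one-sided for 80%)
Upper bound = x̄ + t* · s/√n = 57.5 + 0.844 · 17.9/√165 = 58.68

We are 80% confident that μ ≤ 58.68.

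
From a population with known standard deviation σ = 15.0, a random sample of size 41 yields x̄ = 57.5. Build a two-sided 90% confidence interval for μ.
(53.65, 61.35)

z-interval (σ known):
z* = 1.645 for 90% confidence

Margin of error = z* · σ/√n = 1.645 · 15.0/√41 = 3.85

CI: (57.5 - 3.85, 57.5 + 3.85) = (53.65, 61.35)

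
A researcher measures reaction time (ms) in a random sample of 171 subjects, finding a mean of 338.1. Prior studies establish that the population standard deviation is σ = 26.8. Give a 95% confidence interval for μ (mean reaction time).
(334.08, 342.12)

z-interval (σ known):
z* = 1.960 for 95% confidence

Margin of error = z* · σ/√n = 1.960 · 26.8/√171 = 4.02

CI: (338.1 - 4.02, 338.1 + 4.02) = (334.08, 342.12)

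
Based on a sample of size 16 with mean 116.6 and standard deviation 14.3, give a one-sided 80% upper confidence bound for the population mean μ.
μ ≤ 119.70

Upper bound (one-sided):
t* = 0.866 (one-sided for 80%)
Upper bound = x̄ + t* · s/√n = 116.6 + 0.866 · 14.3/√16 = 119.70

We are 80% confident that μ ≤ 119.70.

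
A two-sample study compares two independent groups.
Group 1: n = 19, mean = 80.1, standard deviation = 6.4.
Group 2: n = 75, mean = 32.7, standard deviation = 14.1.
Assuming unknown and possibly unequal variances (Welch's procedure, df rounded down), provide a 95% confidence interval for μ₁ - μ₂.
(43.02, 51.78)

Difference: x̄₁ - x̄₂ = 47.40
SE = √(s₁²/n₁ + s₂²/n₂) = √(6.4²/19 + 14.1²/75) = 2.1924
df = 65.42 → 65 (Welch–Satterthwaite, rounded down)
t* = 1.997

CI: 47.40 ± 1.997 · 2.1924 = 47.40 ± 4.38 = (43.02, 51.78)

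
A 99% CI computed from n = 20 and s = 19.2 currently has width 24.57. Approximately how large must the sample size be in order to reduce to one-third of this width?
n ≈ 180

CI width ∝ 1/√n
To reduce width by factor 3, need √n to grow by 3 → need 3² = 9 times as many samples.

Current: n = 20, width = 24.57
New: n = 180, width ≈ 7.45

Width reduced by factor of 24.57/7.45 = 3.30.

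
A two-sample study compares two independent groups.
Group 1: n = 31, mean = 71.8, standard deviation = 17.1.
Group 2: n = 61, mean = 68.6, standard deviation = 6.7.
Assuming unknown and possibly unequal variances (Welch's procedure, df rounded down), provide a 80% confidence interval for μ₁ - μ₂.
(-0.97, 7.37)

Difference: x̄₁ - x̄₂ = 3.20
SE = √(s₁²/n₁ + s₂²/n₂) = √(17.1²/31 + 6.7²/61) = 3.1888
df = 34.76 → 34 (Welch–Satterthwaite, rounded down)
t* = 1.307

CI: 3.20 ± 1.307 · 3.1888 = 3.20 ± 4.17 = (-0.97, 7.37)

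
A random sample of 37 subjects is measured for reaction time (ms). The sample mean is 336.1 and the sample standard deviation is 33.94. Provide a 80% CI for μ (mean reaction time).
(328.81, 343.39)

t-interval (σ unknown):
df = n - 1 = 36
t* = 1.306 for 80% confidence

Margin of error = t* · s/√n = 1.306 · 33.94/√37 = 7.29

CI: (328.81, 343.39)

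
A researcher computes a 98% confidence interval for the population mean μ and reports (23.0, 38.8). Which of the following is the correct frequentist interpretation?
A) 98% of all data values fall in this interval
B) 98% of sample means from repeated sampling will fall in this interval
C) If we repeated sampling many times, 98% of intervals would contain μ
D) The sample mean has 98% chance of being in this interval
C

A) Wrong — a CI is about the parameter μ, not individual data values.
B) Wrong — coverage applies to intervals containing μ, not to future x̄ values.
C) Correct — this is the frequentist long-run coverage interpretation.
D) Wrong — x̄ is observed and sits in the interval by construction.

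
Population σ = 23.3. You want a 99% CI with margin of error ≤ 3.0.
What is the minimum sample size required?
n ≥ 401

For margin E ≤ 3.0:
n ≥ (z* · σ / E)²
n ≥ (2.576 · 23.3 / 3.0)²
n ≥ 400.28

Minimum n = 401 (rounding up)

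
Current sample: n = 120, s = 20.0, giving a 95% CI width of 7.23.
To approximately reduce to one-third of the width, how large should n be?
n ≈ 1080

CI width ∝ 1/√n
To reduce width by factor 3, need √n to grow by 3 → need 3² = 9 times as many samples.

Current: n = 120, width = 7.23
New: n = 1080, width ≈ 2.39

Width reduced by factor of 7.23/2.39 = 3.03.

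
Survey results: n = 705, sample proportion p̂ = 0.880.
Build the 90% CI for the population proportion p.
(0.860, 0.900)

Proportion CI:
SE = √(p̂(1-p̂)/n) = √(0.880 · 0.120 / 705) = 0.01224

z* = 1.645
Margin = z* · SE = 1.645 · 0.01224 = 0.0201

CI: 0.880 ± 0.0201 = (0.860, 0.900)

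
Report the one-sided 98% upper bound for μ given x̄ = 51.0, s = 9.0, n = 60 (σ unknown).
μ ≤ 53.44

Upper bound (one-sided):
t* = 2.100 (one-sided for 98%)
Upper bound = x̄ + t* · s/√n = 51.0 + 2.100 · 9.0/√60 = 53.44

We are 98% confident that μ ≤ 53.44.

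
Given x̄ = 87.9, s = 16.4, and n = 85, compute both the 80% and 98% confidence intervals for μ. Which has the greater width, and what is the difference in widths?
98% CI is wider by 3.84

df = 84
80% CI: t* = 1.292, (85.60, 90.20), width = 2 · t* · s/√n = 4.60
98% CI: t* = 2.372, (83.68, 92.12), width = 2 · t* · s/√n = 8.44

The 98% CI is wider by 8.44 - 4.60 = 3.84.
Higher confidence requires a wider interval.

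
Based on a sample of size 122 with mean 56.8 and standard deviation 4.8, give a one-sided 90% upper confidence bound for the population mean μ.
μ ≤ 57.36

Upper bound (one-sided):
t* = 1.289 (one-sided for 90%)
Upper bound = x̄ + t* · s/√n = 56.8 + 1.289 · 4.8/√122 = 57.36

We are 90% confident that μ ≤ 57.36.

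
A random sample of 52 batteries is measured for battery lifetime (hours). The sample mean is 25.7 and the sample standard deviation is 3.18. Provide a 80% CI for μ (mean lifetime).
(25.13, 26.27)

t-interval (σ unknown):
df = n - 1 = 51
t* = 1.298 for 80% confidence

Margin of error = t* · s/√n = 1.298 · 3.18/√52 = 0.57

CI: (25.13, 26.27)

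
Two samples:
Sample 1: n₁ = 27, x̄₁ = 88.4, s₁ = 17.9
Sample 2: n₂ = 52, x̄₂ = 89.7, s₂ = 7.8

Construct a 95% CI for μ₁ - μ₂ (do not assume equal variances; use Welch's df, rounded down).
(-8.67, 6.07)

Difference: x̄₁ - x̄₂ = -1.30
SE = √(s₁²/n₁ + s₂²/n₂) = √(17.9²/27 + 7.8²/52) = 3.6107
df = 31.22 → 31 (Welch–Satterthwaite, rounded down)
t* = 2.040

CI: -1.30 ± 2.040 · 3.6107 = -1.30 ± 7.37 = (-8.67, 6.07)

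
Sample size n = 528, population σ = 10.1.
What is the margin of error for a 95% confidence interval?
Margin of error = 0.86

Margin of error = z* · σ/√n
= 1.960 · 10.1/√528
= 1.960 · 10.1/22.9783
= 0.86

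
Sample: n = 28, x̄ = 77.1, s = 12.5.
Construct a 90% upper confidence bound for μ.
μ ≤ 80.20

Upper bound (one-sided):
t* = 1.314 (one-sided for 90%)
Upper bound = x̄ + t* · s/√n = 77.1 + 1.314 · 12.5/√28 = 80.20

We are 90% confident that μ ≤ 80.20.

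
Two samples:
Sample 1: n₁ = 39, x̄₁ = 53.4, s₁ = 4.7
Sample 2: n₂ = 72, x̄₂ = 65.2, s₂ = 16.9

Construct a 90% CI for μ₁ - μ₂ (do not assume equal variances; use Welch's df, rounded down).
(-15.34, -8.26)

Difference: x̄₁ - x̄₂ = -11.80
SE = √(s₁²/n₁ + s₂²/n₂) = √(4.7²/39 + 16.9²/72) = 2.1291
df = 89.32 → 89 (Welch–Satterthwaite, rounded down)
t* = 1.662

CI: -11.80 ± 1.662 · 2.1291 = -11.80 ± 3.54 = (-15.34, -8.26)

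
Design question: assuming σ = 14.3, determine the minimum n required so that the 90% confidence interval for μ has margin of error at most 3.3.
n ≥ 51

For margin E ≤ 3.3:
n ≥ (z* · σ / E)²
n ≥ (1.645 · 14.3 / 3.3)²
n ≥ 50.81

Minimum n = 51 (rounding up)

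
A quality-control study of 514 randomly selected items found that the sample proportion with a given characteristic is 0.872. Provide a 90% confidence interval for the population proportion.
(0.848, 0.896)

Proportion CI:
SE = √(p̂(1-p̂)/n) = √(0.872 · 0.128 / 514) = 0.01474

z* = 1.645
Margin = z* · SE = 1.645 · 0.01474 = 0.0242

CI: 0.872 ± 0.0242 = (0.848, 0.896)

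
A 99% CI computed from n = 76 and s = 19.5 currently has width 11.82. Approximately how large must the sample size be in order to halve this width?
n ≈ 304

CI width ∝ 1/√n
To reduce width by factor 2, need √n to grow by 2 → need 2² = 4 times as many samples.

Current: n = 76, width = 11.82
New: n = 304, width ≈ 5.80

Width reduced by factor of 11.82/5.80 = 2.04.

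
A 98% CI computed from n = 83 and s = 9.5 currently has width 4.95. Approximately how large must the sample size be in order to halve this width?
n ≈ 332

CI width ∝ 1/√n
To reduce width by factor 2, need √n to grow by 2 → need 2² = 4 times as many samples.

Current: n = 83, width = 4.95
New: n = 332, width ≈ 2.44

Width reduced by factor of 4.95/2.44 = 2.03.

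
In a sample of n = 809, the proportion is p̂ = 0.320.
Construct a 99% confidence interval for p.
(0.278, 0.362)

Proportion CI:
SE = √(p̂(1-p̂)/n) = √(0.320 · 0.680 / 809) = 0.01640

z* = 2.576
Margin = z* · SE = 2.576 · 0.01640 = 0.0422

CI: 0.320 ± 0.0422 = (0.278, 0.362)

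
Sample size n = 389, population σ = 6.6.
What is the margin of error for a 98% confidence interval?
Margin of error = 0.78

Margin of error = z* · σ/√n
= 2.326 · 6.6/√389
= 2.326 · 6.6/19.7231
= 0.78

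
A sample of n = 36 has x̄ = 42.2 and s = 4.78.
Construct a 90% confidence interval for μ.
(40.85, 43.55)

t-interval (σ unknown):
df = n - 1 = 35
t* = 1.690 for 90% confidence

Margin of error = t* · s/√n = 1.690 · 4.78/√36 = 1.35

CI: (40.85, 43.55)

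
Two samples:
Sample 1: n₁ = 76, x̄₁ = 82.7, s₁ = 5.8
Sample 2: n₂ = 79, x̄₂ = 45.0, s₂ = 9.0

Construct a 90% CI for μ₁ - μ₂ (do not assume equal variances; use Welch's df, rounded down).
(35.69, 39.71)

Difference: x̄₁ - x̄₂ = 37.70
SE = √(s₁²/n₁ + s₂²/n₂) = √(5.8²/76 + 9.0²/79) = 1.2116
df = 133.92 → 133 (Welch–Satterthwaite, rounded down)
t* = 1.656

CI: 37.70 ± 1.656 · 1.2116 = 37.70 ± 2.01 = (35.69, 39.71)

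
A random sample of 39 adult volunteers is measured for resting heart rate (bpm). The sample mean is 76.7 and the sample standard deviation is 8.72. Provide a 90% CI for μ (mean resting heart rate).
(74.35, 79.05)

t-interval (σ unknown):
df = n - 1 = 38
t* = 1.686 for 90% confidence

Margin of error = t* · s/√n = 1.686 · 8.72/√39 = 2.35

CI: (74.35, 79.05)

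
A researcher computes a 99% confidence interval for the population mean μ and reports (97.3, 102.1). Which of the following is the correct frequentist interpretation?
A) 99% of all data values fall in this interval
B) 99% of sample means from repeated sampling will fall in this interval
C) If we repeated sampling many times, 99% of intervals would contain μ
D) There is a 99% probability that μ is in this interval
C

A) Wrong — a CI is about the parameter μ, not individual data values.
B) Wrong — coverage applies to intervals containing μ, not to future x̄ values.
C) Correct — this is the frequentist long-run coverage interpretation.
D) Wrong — μ is fixed; the randomness lives in the interval, not in μ.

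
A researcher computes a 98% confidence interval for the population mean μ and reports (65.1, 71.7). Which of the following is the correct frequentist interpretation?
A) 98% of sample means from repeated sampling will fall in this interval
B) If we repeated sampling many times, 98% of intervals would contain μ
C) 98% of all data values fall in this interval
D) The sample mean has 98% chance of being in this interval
B

A) Wrong — coverage applies to intervals containing μ, not to future x̄ values.
B) Correct — this is the frequentist long-run coverage interpretation.
C) Wrong — a CI is about the parameter μ, not individual data values.
D) Wrong — x̄ is observed and sits in the interval by construction.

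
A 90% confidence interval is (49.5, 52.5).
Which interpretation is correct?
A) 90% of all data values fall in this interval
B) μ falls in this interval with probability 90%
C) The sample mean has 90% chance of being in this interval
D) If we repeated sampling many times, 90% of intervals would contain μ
D

A) Wrong — a CI is about the parameter μ, not individual data values.
B) Wrong — μ is fixed; the randomness lives in the interval, not in μ.
C) Wrong — x̄ is observed and sits in the interval by construction.
D) Correct — this is the frequentist long-run coverage interpretation.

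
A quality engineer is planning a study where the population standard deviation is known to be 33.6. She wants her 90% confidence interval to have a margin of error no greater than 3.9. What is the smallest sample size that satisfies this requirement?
n ≥ 201

For margin E ≤ 3.9:
n ≥ (z* · σ / E)²
n ≥ (1.645 · 33.6 / 3.9)²
n ≥ 200.85

Minimum n = 201 (rounding up)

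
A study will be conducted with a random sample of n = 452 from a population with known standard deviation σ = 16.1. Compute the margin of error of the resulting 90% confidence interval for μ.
Margin of error = 1.25

Margin of error = z* · σ/√n
= 1.645 · 16.1/√452
= 1.645 · 16.1/21.2603
= 1.25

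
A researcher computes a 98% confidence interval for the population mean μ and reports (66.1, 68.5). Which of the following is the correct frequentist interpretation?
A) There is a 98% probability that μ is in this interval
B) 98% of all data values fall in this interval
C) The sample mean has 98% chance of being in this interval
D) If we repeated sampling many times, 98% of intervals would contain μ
D

A) Wrong — μ is fixed; the randomness lives in the interval, not in μ.
B) Wrong — a CI is about the parameter μ, not individual data values.
C) Wrong — x̄ is observed and sits in the interval by construction.
D) Correct — this is the frequentist long-run coverage interpretation.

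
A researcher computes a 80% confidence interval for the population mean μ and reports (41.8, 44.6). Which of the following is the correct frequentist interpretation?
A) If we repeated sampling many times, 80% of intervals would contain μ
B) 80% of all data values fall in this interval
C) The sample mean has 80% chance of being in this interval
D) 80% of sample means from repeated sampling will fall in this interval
A

A) Correct — this is the frequentist long-run coverage interpretation.
B) Wrong — a CI is about the parameter μ, not individual data values.
C) Wrong — x̄ is observed and sits in the interval by construction.
D) Wrong — coverage applies to intervals containing μ, not to future x̄ values.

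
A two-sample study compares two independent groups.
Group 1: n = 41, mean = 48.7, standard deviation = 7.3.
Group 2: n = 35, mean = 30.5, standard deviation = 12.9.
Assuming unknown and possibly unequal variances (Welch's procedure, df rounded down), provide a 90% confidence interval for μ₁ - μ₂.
(14.08, 22.32)

Difference: x̄₁ - x̄₂ = 18.20
SE = √(s₁²/n₁ + s₂²/n₂) = √(7.3²/41 + 12.9²/35) = 2.4606
df = 51.84 → 51 (Welch–Satterthwaite, rounded down)
t* = 1.675

CI: 18.20 ± 1.675 · 2.4606 = 18.20 ± 4.12 = (14.08, 22.32)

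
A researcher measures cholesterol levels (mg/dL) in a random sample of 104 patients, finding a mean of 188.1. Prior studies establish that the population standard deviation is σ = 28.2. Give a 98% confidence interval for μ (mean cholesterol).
(181.67, 194.53)

z-interval (σ known):
z* = 2.326 for 98% confidence

Margin of error = z* · σ/√n = 2.326 · 28.2/√104 = 6.43

CI: (188.1 - 6.43, 188.1 + 6.43) = (181.67, 194.53)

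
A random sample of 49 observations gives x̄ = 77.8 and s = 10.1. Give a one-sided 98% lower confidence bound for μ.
μ ≥ 74.75

Lower bound (one-sided):
t* = 2.111 (one-sided for 98%)
Lower bound = x̄ - t* · s/√n = 77.8 - 2.111 · 10.1/√49 = 74.75

We are 98% confident that μ ≥ 74.75.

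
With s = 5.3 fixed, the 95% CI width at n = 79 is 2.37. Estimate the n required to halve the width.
n ≈ 316

CI width ∝ 1/√n
To reduce width by factor 2, need √n to grow by 2 → need 2² = 4 times as many samples.

Current: n = 79, width = 2.37
New: n = 316, width ≈ 1.17

Width reduced by factor of 2.37/1.17 = 2.03.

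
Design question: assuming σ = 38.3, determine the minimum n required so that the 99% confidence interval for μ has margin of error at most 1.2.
n ≥ 6760

For margin E ≤ 1.2:
n ≥ (z* · σ / E)²
n ≥ (2.576 · 38.3 / 1.2)²
n ≥ 6759.69

Minimum n = 6760 (rounding up)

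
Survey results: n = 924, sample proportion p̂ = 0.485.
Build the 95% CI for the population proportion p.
(0.453, 0.517)

Proportion CI:
SE = √(p̂(1-p̂)/n) = √(0.485 · 0.515 / 924) = 0.01644

z* = 1.960
Margin = z* · SE = 1.960 · 0.01644 = 0.0322

CI: 0.485 ± 0.0322 = (0.453, 0.517)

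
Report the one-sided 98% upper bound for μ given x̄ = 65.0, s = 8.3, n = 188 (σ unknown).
μ ≤ 66.25

Upper bound (one-sided):
t* = 2.068 (one-sided for 98%)
Upper bound = x̄ + t* · s/√n = 65.0 + 2.068 · 8.3/√188 = 66.25

We are 98% confident that μ ≤ 66.25.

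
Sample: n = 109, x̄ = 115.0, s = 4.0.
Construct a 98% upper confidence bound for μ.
μ ≤ 115.80

Upper bound (one-sided):
t* = 2.079 (one-sided for 98%)
Upper bound = x̄ + t* · s/√n = 115.0 + 2.079 · 4.0/√109 = 115.80

We are 98% confident that μ ≤ 115.80.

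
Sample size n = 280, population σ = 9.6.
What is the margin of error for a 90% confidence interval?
Margin of error = 0.94

Margin of error = z* · σ/√n
= 1.645 · 9.6/√280
= 1.645 · 9.6/16.7332
= 0.94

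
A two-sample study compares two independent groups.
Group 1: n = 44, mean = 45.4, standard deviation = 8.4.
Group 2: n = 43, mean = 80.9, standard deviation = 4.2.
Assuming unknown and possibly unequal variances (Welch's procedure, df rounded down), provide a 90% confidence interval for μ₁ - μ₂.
(-37.87, -33.13)

Difference: x̄₁ - x̄₂ = -35.50
SE = √(s₁²/n₁ + s₂²/n₂) = √(8.4²/44 + 4.2²/43) = 1.4191
df = 63.56 → 63 (Welch–Satterthwaite, rounded down)
t* = 1.669

CI: -35.50 ± 1.669 · 1.4191 = -35.50 ± 2.37 = (-37.87, -33.13)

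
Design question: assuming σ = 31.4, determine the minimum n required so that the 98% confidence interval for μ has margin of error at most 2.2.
n ≥ 1103

For margin E ≤ 2.2:
n ≥ (z* · σ / E)²
n ≥ (2.326 · 31.4 / 2.2)²
n ≥ 1102.13

Minimum n = 1103 (rounding up)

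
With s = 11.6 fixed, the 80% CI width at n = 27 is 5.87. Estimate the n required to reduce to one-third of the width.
n ≈ 243

CI width ∝ 1/√n
To reduce width by factor 3, need √n to grow by 3 → need 3² = 9 times as many samples.

Current: n = 27, width = 5.87
New: n = 243, width ≈ 1.91

Width reduced by factor of 5.87/1.91 = 3.07.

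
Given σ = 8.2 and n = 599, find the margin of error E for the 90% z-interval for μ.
Margin of error = 0.55

Margin of error = z* · σ/√n
= 1.645 · 8.2/√599
= 1.645 · 8.2/24.4745
= 0.55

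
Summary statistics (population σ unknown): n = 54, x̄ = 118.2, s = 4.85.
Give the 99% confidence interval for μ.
(116.44, 119.96)

t-interval (σ unknown):
df = n - 1 = 53
t* = 2.672 for 99% confidence

Margin of error = t* · s/√n = 2.672 · 4.85/√54 = 1.76

CI: (116.44, 119.96)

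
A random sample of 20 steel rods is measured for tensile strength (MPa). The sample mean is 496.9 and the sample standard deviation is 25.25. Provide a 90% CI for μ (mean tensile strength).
(487.14, 506.66)

t-interval (σ unknown):
df = n - 1 = 19
t* = 1.729 for 90% confidence

Margin of error = t* · s/√n = 1.729 · 25.25/√20 = 9.76

CI: (487.14, 506.66)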